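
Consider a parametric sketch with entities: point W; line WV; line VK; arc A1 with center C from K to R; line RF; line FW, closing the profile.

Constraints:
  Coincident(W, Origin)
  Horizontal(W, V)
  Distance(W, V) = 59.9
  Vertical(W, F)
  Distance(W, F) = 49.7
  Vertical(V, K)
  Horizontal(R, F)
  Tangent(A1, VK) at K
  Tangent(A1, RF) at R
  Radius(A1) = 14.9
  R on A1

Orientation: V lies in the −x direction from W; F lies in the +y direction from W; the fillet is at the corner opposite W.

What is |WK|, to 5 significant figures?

69.275

W is at the origin; WV is horizontal with |WV| = 59.9 and V on the −x side, so V = (-59.900, 0.0000). WF is vertical with |WF| = 49.7 and F on the +y side, so F = (0.0000, 49.700). The virtual corner opposite W is at (-59.900, 49.700). Tangency of A1 to VK means the radius CK is perpendicular to VK and since A1 is tangent to RF there, CR ⟂ RF, with radius 14.9, so the center C sits 14.9 in from both sides at C = (-45.000, 34.800). That places the tangent points at K = (-59.900, 34.800) on VK and R = (-45.000, 49.700) on RF. Then |WK| = |K − W| = 69.275.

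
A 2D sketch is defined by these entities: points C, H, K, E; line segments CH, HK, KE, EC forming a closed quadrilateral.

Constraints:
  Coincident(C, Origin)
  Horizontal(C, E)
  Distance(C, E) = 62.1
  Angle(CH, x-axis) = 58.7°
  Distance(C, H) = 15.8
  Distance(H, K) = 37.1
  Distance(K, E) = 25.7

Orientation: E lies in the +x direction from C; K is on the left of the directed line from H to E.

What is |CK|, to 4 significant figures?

48.77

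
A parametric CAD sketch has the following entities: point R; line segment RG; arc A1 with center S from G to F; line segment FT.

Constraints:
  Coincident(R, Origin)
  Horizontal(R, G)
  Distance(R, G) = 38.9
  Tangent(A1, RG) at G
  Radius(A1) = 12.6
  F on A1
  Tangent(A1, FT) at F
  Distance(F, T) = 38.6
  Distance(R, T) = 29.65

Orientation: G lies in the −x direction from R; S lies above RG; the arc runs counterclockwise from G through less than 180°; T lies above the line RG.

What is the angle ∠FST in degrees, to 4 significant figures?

71.92°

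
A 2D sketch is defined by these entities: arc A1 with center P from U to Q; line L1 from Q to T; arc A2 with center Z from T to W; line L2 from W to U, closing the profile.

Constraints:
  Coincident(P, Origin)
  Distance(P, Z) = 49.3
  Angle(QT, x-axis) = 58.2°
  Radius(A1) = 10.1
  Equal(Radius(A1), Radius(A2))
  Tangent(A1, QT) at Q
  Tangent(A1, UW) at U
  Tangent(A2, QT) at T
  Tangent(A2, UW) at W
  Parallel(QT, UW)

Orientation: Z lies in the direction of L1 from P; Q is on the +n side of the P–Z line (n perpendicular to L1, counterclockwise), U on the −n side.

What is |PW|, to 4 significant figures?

50.32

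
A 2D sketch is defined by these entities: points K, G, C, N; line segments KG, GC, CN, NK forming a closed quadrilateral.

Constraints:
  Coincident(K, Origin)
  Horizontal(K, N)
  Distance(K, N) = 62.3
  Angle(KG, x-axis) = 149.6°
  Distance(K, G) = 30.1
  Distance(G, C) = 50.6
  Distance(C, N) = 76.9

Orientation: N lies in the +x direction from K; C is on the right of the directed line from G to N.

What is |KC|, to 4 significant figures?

32.84

Checks: K = (0.00, 0.00) ✓; |GC| = 50.60 ✓; |CN| = 76.90 ✓.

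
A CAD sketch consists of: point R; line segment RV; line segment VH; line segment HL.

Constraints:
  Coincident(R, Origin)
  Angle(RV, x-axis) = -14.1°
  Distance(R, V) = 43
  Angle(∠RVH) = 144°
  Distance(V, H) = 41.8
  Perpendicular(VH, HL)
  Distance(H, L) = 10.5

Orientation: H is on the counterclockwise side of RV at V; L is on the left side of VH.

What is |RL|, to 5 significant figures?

78.000

R is at the origin; RV runs at -14.1° with length 43.0, so V = 43.0·(cos -14.1°, sin -14.1°) = (41.704, -10.475). ∠RVH = 144.0°, so VH runs at -14.1° + (180° − 144.0°) = 21.900° from the x-axis; with |VH| = 41.8, H = V + 41.8·(cos 21.900°, sin 21.900°) = (80.488, 5.1154). VH is perpendicular to HL; with |HL| = 10.5 on the left of VH, L = H + 10.5·(-0.37299, 0.92784) = (76.572, 14.858). Then |RL| = |L − R| = 78.000.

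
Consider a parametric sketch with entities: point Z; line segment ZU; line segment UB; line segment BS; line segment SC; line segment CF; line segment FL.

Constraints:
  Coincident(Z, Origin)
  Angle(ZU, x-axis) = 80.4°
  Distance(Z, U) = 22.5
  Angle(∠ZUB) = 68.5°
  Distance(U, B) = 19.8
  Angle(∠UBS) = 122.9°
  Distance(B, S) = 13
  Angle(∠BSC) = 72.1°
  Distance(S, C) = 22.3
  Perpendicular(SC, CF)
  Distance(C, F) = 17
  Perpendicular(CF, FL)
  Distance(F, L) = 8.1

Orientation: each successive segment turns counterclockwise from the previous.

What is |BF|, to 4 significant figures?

18.88

Z is at the origin; ZU runs at 80.4° with length 22.5, so U = (3.752, 22.18). ∠ZUB = 68.5° gives UB at -168.1° from the x-axis; with |UB| = 19.8, B = (-15.62, 18.10). ∠UBS = 122.9° gives BS at -111.0° from the x-axis; with |BS| = 13.0, S = (-20.28, 5.966). ∠BSC = 72.1° gives SC at -3.100° from the x-axis; with |SC| = 22.3, C = (1.986, 4.760). SC ⟂ CF, so CF runs at 86.90°; with |CF| = 17.0, F = (2.906, 21.73). Then |BF| = |F − B| = 18.88.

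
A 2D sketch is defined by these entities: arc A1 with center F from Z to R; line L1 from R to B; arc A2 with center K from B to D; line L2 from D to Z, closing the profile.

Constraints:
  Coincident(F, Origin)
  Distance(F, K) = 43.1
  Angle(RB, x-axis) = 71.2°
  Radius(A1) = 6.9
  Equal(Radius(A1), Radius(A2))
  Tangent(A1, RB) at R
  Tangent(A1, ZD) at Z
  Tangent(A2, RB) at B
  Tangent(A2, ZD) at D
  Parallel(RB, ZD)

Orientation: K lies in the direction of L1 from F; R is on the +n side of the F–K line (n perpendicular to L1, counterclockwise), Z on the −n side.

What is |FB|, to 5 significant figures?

43.649

Tangency of A1 to both parallel lines with radius 6.9 puts R and Z at F ± 6.9·n: R = (-6.5319, 2.2236), Z = (6.5319, -2.2236). Equal radii place B and D the same way about K: B = K + 6.9·n = (7.3578, 43.024), D = K − 6.9·n = (20.422, 38.577). Then |FB| = |B − F| = 43.649.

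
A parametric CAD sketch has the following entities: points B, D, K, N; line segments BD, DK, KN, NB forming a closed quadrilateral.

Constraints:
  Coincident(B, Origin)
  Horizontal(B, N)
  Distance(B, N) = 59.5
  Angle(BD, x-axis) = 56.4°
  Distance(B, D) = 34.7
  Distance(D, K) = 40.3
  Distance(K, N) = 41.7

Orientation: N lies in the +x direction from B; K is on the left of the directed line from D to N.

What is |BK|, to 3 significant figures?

70.9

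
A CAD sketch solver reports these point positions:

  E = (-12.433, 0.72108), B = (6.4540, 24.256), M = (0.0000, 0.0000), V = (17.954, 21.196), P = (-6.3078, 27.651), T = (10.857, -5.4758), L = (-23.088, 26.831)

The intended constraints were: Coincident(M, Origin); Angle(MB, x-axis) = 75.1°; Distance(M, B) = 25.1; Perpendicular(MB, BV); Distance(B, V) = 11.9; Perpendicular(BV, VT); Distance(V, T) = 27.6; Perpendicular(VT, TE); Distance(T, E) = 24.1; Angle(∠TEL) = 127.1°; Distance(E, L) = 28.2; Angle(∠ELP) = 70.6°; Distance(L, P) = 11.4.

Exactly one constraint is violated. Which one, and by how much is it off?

Distance(L, P) = 11.4 — off by 5.40.

M = (0.00, 0.00) ✓; MB at 75.10° ✓; |MB| = 25.10 ✓; ∠(MB, BV) = 90.00° ✓; |BV| = 11.90 ✓; ∠(BV, VT) = 90.00° ✓; |VT| = 27.60 ✓; ∠(VT, TE) = 90.00° ✓; |TE| = 24.10 ✓; ∠TEL = 127.1° ✓; |EL| = 28.20 ✓; ∠ELP = 70.60° ✓; |LP| = 16.80 ✗.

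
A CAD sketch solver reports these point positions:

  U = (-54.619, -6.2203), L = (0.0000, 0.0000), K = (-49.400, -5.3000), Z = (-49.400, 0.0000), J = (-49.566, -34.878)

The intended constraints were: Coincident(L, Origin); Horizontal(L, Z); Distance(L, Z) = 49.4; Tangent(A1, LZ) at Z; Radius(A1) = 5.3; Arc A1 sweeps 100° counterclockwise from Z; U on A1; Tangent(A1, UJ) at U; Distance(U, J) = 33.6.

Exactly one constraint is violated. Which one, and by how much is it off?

Distance(U, J) = 33.6 — off by 4.50.

L = (0.00, 0.00) ✓; L.y = 0.00, Z.y = 0.00 ✓; |LZ| = 49.40 ✓; ∠(KZ, ZL) = 90.00° ✓; |KZ| = 5.300 ✓; bearing(K→U) − bearing(K→Z) = 100.0° ✓; |KU| = 5.300 ✓; ∠(KU, UJ) = 90.00° ✓; |UJ| = 29.10 ✗.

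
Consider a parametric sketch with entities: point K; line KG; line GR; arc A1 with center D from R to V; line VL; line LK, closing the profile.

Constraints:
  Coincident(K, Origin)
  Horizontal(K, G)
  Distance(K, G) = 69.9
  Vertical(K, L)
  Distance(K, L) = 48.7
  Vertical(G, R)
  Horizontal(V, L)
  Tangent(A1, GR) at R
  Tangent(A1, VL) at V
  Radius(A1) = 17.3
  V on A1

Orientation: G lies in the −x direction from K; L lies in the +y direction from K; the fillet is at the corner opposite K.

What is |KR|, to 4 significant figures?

76.63

K is at the origin; KG is horizontal with |KG| = 69.9 and G on the −x side, so G = (-69.90, 0.000). K and L share the same x with |KL| = 48.7 and L on the +y side, so L = (0.000, 48.70). The virtual corner opposite K is at (-69.90, 48.70). Since A1 is tangent to GR there, DR ⟂ GR and since A1 is tangent to VL there, DV ⟂ VL, with radius 17.3, so the center D sits 17.3 in from both sides at D = (-52.60, 31.40). That places the tangent points at R = (-69.90, 31.40) on GR and V = (-52.60, 48.70) on VL. Then |KR| = |R − K| = 76.63.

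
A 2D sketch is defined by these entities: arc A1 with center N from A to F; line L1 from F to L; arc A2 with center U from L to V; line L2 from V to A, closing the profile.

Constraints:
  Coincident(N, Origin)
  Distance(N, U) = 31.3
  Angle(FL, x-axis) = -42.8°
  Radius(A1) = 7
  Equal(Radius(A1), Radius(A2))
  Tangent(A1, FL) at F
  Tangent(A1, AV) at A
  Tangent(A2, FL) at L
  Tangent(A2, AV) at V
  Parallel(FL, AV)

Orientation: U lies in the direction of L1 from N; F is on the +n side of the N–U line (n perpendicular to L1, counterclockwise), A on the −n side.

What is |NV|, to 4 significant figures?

32.07

The slot axis is L1's direction at -42.8°, so u = (cos -42.8°, sin -42.8°) = (0.7337, -0.6794) and n = (−sin -42.8°, cos -42.8°) = (0.6794, 0.7337). N is at the origin and U lies 31.3 along u from N, so U = 31.3·u = (22.97, -21.27). Tangency of A1 to both parallel lines with radius 7.0 puts F and A at N ± 7.0·n: F = (4.756, 5.136), A = (-4.756, -5.136). Equal radii place L and V the same way about U: L = U + 7.0·n = (27.72, -16.13), V = U − 7.0·n = (18.21, -26.40). Then |NV| = |V − N| = 32.07.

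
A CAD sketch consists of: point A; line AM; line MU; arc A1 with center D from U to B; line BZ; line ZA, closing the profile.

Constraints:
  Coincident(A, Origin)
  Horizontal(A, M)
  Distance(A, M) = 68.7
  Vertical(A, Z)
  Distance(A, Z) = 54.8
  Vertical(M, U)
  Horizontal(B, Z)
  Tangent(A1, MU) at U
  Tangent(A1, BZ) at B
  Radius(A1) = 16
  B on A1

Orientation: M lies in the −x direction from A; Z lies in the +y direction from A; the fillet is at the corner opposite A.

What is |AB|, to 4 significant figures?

76.03

The virtual corner opposite A is at (-68.70, 54.80). A1 meets MU tangentially, so DU is at right angles to MU and the tangent condition forces DB to be normal to BZ, with radius 16.0, so the center D sits 16.0 in from both sides at D = (-52.70, 38.80). That places the tangent points at U = (-68.70, 38.80) on MU and B = (-52.70, 54.80) on BZ. Then |AB| = |B − A| = 76.03.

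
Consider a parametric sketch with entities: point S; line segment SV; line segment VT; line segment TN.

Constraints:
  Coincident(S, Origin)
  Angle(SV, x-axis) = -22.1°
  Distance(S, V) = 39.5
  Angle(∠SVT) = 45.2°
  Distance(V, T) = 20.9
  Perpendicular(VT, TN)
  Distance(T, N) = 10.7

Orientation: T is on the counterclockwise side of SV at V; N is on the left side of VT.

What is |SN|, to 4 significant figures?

18.66

S is at the origin; SV runs at -22.1° with length 39.5, so V = 39.5·(cos -22.1°, sin -22.1°) = (36.60, -14.86). ∠SVT = 45.2°, so VT runs at -22.1° + (180° − 45.2°) = 112.7° from the x-axis; with |VT| = 20.9, T = V + 20.9·(cos 112.7°, sin 112.7°) = (28.53, 4.420). VT is perpendicular to TN; with |TN| = 10.7 on the left of VT, N = T + 10.7·(-0.9225, -0.3859) = (18.66, 0.2910). Then |SN| = |N − S| = 18.66.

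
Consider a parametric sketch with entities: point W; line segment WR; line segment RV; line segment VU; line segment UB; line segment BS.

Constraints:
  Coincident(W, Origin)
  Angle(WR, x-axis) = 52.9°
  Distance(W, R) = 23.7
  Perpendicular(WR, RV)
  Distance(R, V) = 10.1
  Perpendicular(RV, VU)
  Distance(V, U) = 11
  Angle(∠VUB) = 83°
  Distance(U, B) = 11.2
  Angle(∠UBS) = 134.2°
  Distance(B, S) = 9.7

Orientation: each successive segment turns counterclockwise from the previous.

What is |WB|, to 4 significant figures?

14.10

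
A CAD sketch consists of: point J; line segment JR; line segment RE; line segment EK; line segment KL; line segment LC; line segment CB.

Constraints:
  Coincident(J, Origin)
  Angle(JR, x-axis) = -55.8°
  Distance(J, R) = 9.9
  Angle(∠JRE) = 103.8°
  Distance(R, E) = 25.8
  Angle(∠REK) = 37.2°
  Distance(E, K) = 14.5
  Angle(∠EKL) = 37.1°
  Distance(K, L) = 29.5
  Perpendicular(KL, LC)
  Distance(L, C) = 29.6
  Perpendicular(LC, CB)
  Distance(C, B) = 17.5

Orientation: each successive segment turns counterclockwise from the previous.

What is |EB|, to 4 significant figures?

20.86

J is at the origin; JR runs at -55.8° with length 9.9, so R = (5.565, -8.188). ∠JRE = 103.8° gives RE at 20.40° from the x-axis; with |RE| = 25.8, E = (29.75, 0.8051). ∠REK = 37.2° gives EK at 163.2° from the x-axis; with |EK| = 14.5, K = (15.87, 4.996). ∠EKL = 37.1° gives KL at -53.90° from the x-axis; with |KL| = 29.5, L = (33.25, -18.84). KL ⟂ LC, so LC runs at 36.10°; with |LC| = 29.6, C = (57.16, -1.399). The perpendicularity gives CB at right angles to LC, so CB runs at 126.1°; with |CB| = 17.5, B = (46.85, 12.74). Then |EB| = |B − E| = 20.86.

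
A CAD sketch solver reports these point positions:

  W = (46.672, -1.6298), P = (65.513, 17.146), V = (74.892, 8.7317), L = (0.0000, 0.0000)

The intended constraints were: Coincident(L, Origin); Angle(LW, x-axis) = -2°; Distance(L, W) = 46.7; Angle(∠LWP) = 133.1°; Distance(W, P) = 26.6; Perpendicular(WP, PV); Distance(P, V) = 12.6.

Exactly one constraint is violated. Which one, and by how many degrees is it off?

Perpendicular(WP, PV) — off by 3.20°.

L = (0.00, 0.00) ✓; LW at -2.000° ✓; |LW| = 46.70 ✓; ∠LWP = 133.1° ✓; |WP| = 26.60 ✓; ∠(WP, PV) = 86.80° ✗; |PV| = 12.60 ✓.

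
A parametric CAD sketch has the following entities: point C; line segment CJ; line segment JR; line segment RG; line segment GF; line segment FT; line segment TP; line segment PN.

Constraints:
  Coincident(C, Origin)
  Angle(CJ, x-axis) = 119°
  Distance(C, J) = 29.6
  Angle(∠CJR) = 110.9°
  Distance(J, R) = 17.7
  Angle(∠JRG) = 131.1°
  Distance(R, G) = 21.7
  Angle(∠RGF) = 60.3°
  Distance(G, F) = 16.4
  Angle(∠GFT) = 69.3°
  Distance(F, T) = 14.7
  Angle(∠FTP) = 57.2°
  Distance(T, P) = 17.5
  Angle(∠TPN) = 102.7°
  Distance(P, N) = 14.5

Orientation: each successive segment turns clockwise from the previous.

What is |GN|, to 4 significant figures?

15.26

C is at the origin; CJ runs at 119.0° with length 29.6, so J = (-14.35, 25.89). ∠CJR = 110.9° gives JR at 49.90° from the x-axis; with |JR| = 17.7, R = (-2.949, 39.43). ∠JRG = 131.1° gives RG at 1.000° from the x-axis; with |RG| = 21.7, G = (18.75, 39.81). ∠RGF = 60.3° gives GF at -118.7° from the x-axis; with |GF| = 16.4, F = (10.87, 25.42). ∠GFT = 69.3° gives FT at 130.6° from the x-axis; with |FT| = 14.7, T = (1.305, 36.58). ∠FTP = 57.2° gives TP at 7.800° from the x-axis; with |TP| = 17.5, P = (18.64, 38.96). ∠TPN = 102.7° gives PN at -69.50° from the x-axis; with |PN| = 14.5, N = (23.72, 25.38). Then |GN| = |N − G| = 15.26.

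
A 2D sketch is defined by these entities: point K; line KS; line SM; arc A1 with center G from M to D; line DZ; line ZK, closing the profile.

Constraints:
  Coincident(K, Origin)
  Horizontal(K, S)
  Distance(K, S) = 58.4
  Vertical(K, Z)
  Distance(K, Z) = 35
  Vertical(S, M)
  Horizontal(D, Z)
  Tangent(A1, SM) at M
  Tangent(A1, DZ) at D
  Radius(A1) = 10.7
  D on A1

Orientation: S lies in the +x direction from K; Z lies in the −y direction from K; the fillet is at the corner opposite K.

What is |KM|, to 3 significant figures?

63.3

K is at the origin; KS is horizontal with |KS| = 58.4 and S on the +x side, so S = (58.4, 0.00). KZ is vertical with |KZ| = 35.0 and Z on the −y side, so Z = (0.00, -35.0). The virtual corner opposite K is at (58.4, -35.0). Since A1 is tangent to SM there, GM ⟂ SM and A1 meets DZ tangentially, so GD is at right angles to DZ, with radius 10.7, so the center G sits 10.7 in from both sides at G = (47.7, -24.3). That places the tangent points at M = (58.4, -24.3) on SM and D = (47.7, -35.0) on DZ. Then |KM| = |M − K| = 63.3.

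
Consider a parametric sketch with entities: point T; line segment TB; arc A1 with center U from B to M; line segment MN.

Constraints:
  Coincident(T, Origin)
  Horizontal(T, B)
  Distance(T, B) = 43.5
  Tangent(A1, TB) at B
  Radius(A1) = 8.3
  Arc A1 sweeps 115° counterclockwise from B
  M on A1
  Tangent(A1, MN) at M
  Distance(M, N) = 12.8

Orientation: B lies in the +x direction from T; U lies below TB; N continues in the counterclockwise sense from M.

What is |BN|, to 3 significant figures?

23.5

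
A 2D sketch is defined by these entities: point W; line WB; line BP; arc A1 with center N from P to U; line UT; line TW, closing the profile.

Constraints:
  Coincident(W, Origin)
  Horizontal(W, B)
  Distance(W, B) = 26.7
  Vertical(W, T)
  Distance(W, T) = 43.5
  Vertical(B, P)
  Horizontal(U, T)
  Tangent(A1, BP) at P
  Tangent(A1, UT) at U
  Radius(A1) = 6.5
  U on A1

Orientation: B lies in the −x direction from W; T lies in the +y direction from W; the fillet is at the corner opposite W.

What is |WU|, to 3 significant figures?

48.0

W is at the origin; W and B share the same y with |WB| = 26.7 and B on the −x side, so B = (-26.7, 0.00). W and T share the same x with |WT| = 43.5 and T on the +y side, so T = (0.00, 43.5). The virtual corner opposite W is at (-26.7, 43.5). The tangent condition forces NP to be normal to BP and A1 meets UT tangentially, so NU is at right angles to UT, with radius 6.5, so the center N sits 6.5 in from both sides at N = (-20.2, 37.0). That places the tangent points at P = (-26.7, 37.0) on BP and U = (-20.2, 43.5) on UT. Then |WU| = |U − W| = 48.0.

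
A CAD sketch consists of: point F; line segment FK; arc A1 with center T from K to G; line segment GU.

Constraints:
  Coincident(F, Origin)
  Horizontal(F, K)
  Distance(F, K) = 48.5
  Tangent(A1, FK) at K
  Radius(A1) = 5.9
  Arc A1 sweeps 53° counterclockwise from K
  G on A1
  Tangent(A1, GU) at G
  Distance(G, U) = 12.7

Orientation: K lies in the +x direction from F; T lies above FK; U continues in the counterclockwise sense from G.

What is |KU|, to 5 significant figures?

17.570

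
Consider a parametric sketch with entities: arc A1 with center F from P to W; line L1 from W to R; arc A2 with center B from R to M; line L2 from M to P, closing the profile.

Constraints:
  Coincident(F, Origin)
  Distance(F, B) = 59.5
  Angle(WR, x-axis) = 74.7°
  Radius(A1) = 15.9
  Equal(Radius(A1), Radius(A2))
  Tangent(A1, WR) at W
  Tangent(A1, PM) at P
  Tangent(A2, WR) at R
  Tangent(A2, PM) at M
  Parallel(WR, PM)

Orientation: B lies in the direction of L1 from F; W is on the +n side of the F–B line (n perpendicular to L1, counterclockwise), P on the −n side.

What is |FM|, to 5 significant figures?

61.588

The slot axis is L1's direction at 74.7°, so u = (cos 74.7°, sin 74.7°) = (0.26387, 0.96456) and n = (−sin 74.7°, cos 74.7°) = (-0.96456, 0.26387). F is at the origin and B lies 59.5 along u from F, so B = 59.5·u = (15.700, 57.391). Tangency of A1 to both parallel lines with radius 15.9 puts W and P at F ± 15.9·n: W = (-15.336, 4.1956), P = (15.336, -4.1956). Equal radii place R and M the same way about B: R = B + 15.9·n = (0.36398, 61.587), M = B − 15.9·n = (31.037, 53.196). Then |FM| = |M − F| = 61.588.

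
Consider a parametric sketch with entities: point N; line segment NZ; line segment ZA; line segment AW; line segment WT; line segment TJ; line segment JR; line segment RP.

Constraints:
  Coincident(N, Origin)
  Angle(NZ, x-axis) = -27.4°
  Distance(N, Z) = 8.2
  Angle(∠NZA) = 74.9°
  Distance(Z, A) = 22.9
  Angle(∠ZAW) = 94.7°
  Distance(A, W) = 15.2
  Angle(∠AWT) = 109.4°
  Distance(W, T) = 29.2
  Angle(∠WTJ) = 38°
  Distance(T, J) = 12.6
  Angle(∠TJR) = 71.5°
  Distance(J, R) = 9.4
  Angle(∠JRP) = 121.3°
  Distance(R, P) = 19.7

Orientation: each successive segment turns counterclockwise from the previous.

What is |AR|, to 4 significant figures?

26.21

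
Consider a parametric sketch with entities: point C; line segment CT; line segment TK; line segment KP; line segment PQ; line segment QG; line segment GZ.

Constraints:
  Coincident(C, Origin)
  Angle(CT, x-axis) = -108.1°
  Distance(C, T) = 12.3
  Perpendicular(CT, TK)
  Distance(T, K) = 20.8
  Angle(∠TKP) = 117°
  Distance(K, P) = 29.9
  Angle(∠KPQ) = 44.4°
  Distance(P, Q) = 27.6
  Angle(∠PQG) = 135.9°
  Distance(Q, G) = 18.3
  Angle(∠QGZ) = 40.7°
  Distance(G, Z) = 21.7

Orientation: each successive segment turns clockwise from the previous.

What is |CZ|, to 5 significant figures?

20.111

∠PQG = 135.9° gives QG at -80.800° from the x-axis; with |QG| = 18.3, G = (-3.1631, -10.248). ∠QGZ = 40.7° gives GZ at 139.90° from the x-axis; with |GZ| = 21.7, Z = (-19.762, 3.7292). Then |CZ| = |Z − C| = 20.111.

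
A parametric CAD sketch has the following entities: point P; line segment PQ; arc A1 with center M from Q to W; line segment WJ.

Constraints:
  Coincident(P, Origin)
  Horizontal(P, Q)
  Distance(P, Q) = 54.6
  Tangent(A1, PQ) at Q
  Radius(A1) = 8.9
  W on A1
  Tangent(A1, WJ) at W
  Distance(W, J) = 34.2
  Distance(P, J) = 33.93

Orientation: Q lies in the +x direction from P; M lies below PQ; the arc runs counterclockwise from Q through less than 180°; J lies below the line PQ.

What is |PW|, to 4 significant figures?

48.76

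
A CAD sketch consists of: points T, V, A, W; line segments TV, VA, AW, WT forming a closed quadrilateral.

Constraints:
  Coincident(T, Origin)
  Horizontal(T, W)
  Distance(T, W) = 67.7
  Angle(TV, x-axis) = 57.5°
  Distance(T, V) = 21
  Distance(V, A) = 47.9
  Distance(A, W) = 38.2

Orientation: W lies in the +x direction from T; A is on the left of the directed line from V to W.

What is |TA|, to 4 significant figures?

66.24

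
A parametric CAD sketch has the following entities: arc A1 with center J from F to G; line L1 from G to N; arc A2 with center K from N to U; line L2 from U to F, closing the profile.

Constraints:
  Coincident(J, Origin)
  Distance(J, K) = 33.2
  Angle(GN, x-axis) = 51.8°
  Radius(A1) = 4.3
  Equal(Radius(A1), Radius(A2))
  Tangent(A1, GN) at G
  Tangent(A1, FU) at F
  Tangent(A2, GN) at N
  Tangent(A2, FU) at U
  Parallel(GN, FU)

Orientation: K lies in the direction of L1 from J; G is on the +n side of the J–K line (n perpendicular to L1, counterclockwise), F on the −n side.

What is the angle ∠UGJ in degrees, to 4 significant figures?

75.48°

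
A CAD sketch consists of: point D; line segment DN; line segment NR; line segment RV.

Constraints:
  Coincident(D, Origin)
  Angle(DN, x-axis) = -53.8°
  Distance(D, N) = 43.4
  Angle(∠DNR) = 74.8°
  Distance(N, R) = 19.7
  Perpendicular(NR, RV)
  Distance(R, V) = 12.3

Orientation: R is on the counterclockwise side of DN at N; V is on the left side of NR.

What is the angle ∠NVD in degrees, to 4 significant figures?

106.3°

D is at the origin; DN runs at -53.8° with length 43.4, so N = 43.4·(cos -53.8°, sin -53.8°) = (25.63, -35.02). ∠DNR = 74.8°, so NR runs at -53.8° + (180° − 74.8°) = 51.40° from the x-axis; with |NR| = 19.7, R = N + 19.7·(cos 51.40°, sin 51.40°) = (37.92, -19.63). NR ⟂ RV; with |RV| = 12.3 on the left of NR, V = R + 12.3·(-0.7815, 0.6239) = (28.31, -11.95). Then cos ∠NVD = VN·VD / (|VN||VD|), giving 106.3°.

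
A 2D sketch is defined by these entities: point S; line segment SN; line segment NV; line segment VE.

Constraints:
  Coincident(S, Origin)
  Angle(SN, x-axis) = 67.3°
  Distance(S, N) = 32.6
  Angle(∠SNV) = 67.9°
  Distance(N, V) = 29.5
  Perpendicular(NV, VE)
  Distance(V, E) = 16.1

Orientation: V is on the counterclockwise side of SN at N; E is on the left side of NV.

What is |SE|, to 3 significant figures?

22.3

∠SNV = 67.9°, so NV runs at 67.3° + (180° − 67.9°) = 179° from the x-axis; with |NV| = 29.5, V = N + 29.5·(cos 179°, sin 179°) = (-16.9, 30.4). The perpendicularity gives VE at right angles to NV; with |VE| = 16.1 on the left of NV, E = V + 16.1·(-0.0105, -1.00) = (-17.1, 14.3). Then |SE| = |E − S| = 22.3.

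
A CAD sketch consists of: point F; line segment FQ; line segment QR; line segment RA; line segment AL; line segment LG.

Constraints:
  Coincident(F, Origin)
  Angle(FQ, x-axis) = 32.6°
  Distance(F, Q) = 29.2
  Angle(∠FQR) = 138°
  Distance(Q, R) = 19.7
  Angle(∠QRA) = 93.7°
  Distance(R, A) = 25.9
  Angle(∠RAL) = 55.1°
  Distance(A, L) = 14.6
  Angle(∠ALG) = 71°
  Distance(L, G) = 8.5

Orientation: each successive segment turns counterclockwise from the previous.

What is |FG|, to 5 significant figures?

37.713

F is at the origin; FQ runs at 32.6° with length 29.2, so Q = (24.600, 15.732). ∠FQR = 138.0° gives QR at 74.600° from the x-axis; with |QR| = 19.7, R = (29.831, 34.725). ∠QRA = 93.7° gives RA at 160.90° from the x-axis; with |RA| = 25.9, A = (5.3569, 43.200). ∠RAL = 55.1° gives AL at -74.200° from the x-axis; with |AL| = 14.6, L = (9.3322, 29.151). ∠ALG = 71.0° gives LG at 34.800° from the x-axis; with |LG| = 8.5, G = (16.312, 34.002). Then |FG| = |G − F| = 37.713.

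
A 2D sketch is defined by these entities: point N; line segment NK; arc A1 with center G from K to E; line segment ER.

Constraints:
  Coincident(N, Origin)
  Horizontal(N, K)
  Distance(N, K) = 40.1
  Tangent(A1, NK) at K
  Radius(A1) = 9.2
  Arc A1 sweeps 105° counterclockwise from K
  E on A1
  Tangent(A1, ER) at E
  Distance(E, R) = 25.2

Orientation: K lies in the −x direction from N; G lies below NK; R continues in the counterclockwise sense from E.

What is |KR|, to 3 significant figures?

36.0

On A1, K sits at bearing 90° from G; a 105° counterclockwise sweep puts E at bearing 195°, so E = G + 9.2·(cos 195°, sin 195°) = (-49.0, -11.6). Since A1 is tangent to ER there, GE ⟂ ER, so ER runs along (−sin 195°, cos 195°); with |ER| = 25.2, R = (-42.5, -35.9). Then |KR| = |R − K| = 36.0.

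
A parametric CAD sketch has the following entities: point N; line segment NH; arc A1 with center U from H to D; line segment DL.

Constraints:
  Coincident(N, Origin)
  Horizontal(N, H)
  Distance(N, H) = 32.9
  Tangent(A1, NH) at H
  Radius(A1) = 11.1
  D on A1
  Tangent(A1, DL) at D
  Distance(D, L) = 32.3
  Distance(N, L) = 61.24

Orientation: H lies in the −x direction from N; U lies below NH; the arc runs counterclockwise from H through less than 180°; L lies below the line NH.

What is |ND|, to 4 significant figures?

45.47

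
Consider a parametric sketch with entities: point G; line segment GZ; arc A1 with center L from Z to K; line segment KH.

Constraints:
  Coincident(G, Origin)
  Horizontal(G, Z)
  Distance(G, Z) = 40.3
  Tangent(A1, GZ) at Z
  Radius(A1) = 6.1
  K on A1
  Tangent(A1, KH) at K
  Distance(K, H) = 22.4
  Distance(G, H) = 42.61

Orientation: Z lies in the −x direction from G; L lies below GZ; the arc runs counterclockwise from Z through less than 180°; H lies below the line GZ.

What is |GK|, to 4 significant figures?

46.28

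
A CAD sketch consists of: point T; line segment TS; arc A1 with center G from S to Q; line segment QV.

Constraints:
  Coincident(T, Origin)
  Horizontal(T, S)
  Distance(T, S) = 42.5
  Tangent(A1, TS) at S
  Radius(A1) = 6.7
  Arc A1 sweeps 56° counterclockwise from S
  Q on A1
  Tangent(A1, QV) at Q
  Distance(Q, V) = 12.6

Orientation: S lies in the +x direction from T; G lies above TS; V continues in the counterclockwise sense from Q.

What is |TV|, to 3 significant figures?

56.7

On A1, S sits at bearing -90° from G; a 56° counterclockwise sweep puts Q at bearing -34°, so Q = G + 6.7·(cos -34°, sin -34°) = (48.1, 2.95). A1 meets QV tangentially, so GQ is at right angles to QV, so QV runs along (−sin -34°, cos -34°); with |QV| = 12.6, V = (55.1, 13.4). Then |TV| = |V − T| = 56.7.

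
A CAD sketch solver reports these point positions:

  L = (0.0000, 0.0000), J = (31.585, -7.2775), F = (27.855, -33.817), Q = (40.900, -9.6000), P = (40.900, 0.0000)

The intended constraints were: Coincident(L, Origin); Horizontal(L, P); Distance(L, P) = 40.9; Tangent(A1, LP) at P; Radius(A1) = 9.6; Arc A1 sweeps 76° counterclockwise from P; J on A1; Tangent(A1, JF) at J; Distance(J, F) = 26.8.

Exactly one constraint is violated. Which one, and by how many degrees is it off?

Tangent(A1, JF) at J — off by 6.00°.

L = (0.00, 0.00) ✓; L.y = 0.00, P.y = 0.00 ✓; |LP| = 40.90 ✓; ∠(QP, PL) = 90.00° ✓; |QP| = 9.600 ✓; bearing(Q→J) − bearing(Q→P) = 76.00° ✓; |QJ| = 9.600 ✓; ∠(QJ, JF) = 84.00° ✗; |JF| = 26.80 ✓.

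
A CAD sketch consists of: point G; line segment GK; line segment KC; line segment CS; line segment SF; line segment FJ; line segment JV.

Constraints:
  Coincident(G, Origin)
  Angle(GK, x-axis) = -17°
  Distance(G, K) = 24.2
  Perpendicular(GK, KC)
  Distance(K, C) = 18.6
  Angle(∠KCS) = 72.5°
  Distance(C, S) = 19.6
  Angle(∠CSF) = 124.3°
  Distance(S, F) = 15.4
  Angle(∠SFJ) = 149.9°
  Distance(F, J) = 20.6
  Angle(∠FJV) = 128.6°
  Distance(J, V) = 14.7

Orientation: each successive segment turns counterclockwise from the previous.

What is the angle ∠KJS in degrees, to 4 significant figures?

40.28°

G is at the origin; GK runs at -17.0° with length 24.2, so K = (23.14, -7.075). GK ⟂ KC, so KC runs at 73.00°; with |KC| = 18.6, C = (28.58, 10.71). ∠KCS = 72.5° gives CS at -179.5° from the x-axis; with |CS| = 19.6, S = (8.981, 10.54). ∠CSF = 124.3° gives SF at -123.8° from the x-axis; with |SF| = 15.4, F = (0.4145, -2.256). ∠SFJ = 149.9° gives FJ at -93.70° from the x-axis; with |FJ| = 20.6, J = (-0.9149, -22.81). Then cos ∠KJS = JK·JS / (|JK||JS|), giving 40.28°.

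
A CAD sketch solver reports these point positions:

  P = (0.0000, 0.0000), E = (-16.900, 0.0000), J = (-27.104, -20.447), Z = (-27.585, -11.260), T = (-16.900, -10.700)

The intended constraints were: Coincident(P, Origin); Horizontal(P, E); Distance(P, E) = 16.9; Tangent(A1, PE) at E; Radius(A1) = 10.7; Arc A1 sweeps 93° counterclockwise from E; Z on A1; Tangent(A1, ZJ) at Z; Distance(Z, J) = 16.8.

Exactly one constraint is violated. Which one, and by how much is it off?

Distance(Z, J) = 16.8 — off by 7.60.

P = (0.00, 0.00) ✓; P.y = 0.00, E.y = 0.00 ✓; |PE| = 16.90 ✓; ∠(TE, EP) = 90.00° ✓; |TE| = 10.70 ✓; bearing(T→Z) − bearing(T→E) = 93.00° ✓; |TZ| = 10.70 ✓; ∠(TZ, ZJ) = 90.00° ✓; |ZJ| = 9.200 ✗.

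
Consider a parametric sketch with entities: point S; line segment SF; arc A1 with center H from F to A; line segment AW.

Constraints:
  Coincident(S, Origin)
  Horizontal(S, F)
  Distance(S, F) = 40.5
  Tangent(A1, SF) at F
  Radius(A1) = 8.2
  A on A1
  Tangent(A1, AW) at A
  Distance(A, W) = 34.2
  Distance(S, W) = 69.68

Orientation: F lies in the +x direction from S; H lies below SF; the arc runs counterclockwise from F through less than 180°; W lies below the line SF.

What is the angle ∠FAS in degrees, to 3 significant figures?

91.6°

S is at the origin; SF is horizontal with |SF| = 40.5 and F on the +x side, so F = (40.5, 0.00). The tangent condition forces HF to be normal to SF, so H = F + (0, -8.2) = (40.5, -8.20). Since HA ⟂ AW (tangency), |HW| = √(8.2² + 34.2²) = 35.2 regardless of where A sits on A1. So W lies on both circle(S, 69.68) and circle(H, 35.2); the below-SF intersection is W = (57.9, -38.8). A is the foot of the tangent from W: A = (34.5, -13.8).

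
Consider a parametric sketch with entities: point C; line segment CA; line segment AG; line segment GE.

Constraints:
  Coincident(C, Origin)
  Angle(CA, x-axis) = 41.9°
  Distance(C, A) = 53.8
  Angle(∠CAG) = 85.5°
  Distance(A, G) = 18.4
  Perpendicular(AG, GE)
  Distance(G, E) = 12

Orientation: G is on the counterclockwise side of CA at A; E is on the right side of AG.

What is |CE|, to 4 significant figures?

67.15

C is at the origin; CA runs at 41.9° with length 53.8, so A = 53.8·(cos 41.9°, sin 41.9°) = (40.04, 35.93). ∠CAG = 85.5°, so AG runs at 41.9° + (180° − 85.5°) = 136.4° from the x-axis; with |AG| = 18.4, G = A + 18.4·(cos 136.4°, sin 136.4°) = (26.72, 48.62). AG ⟂ GE; with |GE| = 12.0 on the right of AG, E = G + 12.0·(0.6896, 0.7242) = (34.99, 57.31). Then |CE| = |E − C| = 67.15.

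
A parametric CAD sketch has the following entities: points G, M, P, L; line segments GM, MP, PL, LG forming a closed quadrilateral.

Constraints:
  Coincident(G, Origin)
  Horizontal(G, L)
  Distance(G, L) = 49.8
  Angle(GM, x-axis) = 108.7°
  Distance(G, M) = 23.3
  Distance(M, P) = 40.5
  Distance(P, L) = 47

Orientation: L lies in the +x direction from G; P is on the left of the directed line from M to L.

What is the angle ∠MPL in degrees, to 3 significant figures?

88.8°

Checks: |MP| = 40.50 ✓; |PL| = 47.00 ✓.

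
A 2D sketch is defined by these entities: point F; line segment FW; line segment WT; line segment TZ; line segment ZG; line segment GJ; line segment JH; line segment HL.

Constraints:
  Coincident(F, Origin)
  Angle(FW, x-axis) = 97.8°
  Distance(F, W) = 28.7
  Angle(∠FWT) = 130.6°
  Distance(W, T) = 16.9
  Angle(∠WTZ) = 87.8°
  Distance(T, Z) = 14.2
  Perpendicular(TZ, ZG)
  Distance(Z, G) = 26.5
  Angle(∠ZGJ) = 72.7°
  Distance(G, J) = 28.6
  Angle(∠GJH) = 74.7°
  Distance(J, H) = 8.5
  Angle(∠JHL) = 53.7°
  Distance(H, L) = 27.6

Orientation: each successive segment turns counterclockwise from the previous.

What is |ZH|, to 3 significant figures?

25.2

∠ZGJ = 72.7° gives GJ at 76.7° from the x-axis; with |GJ| = 28.6, J = (4.06, 39.7). ∠GJH = 74.7° gives JH at -178° from the x-axis; with |JH| = 8.5, H = (-4.43, 39.4). Then |ZH| = |H − Z| = 25.2.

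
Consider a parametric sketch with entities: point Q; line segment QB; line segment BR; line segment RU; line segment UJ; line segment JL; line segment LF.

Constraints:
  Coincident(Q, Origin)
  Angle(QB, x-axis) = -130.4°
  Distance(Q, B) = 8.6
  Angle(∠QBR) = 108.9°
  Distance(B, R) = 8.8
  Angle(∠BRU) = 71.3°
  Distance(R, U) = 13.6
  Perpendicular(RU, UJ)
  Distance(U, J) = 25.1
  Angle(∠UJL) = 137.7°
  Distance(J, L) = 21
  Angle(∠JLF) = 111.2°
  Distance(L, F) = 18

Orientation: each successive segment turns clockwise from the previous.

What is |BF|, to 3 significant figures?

32.7

Q is at the origin; QB runs at -130.4° with length 8.6, so B = (-5.57, -6.55). ∠QBR = 108.9° gives BR at 158° from the x-axis; with |BR| = 8.8, R = (-13.8, -3.32). ∠BRU = 71.3° gives RU at 49.8° from the x-axis; with |RU| = 13.6, U = (-4.98, 7.06). RU is perpendicular to UJ, so UJ runs at -40.2°; with |UJ| = 25.1, J = (14.2, -9.14). ∠UJL = 137.7° gives JL at -82.5° from the x-axis; with |JL| = 21.0, L = (16.9, -30.0). ∠JLF = 111.2° gives LF at -151° from the x-axis; with |LF| = 18.0, F = (1.14, -38.6). Then |BF| = |F − B| = 32.7.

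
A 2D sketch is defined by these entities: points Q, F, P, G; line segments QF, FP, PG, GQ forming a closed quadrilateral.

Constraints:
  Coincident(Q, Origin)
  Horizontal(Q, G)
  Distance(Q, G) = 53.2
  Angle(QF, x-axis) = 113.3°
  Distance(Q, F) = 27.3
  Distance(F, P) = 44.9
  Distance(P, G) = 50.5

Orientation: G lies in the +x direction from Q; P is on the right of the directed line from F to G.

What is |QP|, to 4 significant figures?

17.64

Checks: |FP| = 44.90 ✓; |PG| = 50.50 ✓.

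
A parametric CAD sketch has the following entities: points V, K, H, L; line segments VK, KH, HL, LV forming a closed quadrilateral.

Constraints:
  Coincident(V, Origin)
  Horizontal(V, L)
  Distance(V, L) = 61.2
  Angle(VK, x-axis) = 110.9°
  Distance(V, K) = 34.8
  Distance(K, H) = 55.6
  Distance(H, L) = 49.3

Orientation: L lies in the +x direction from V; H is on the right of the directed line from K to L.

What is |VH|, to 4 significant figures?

21.72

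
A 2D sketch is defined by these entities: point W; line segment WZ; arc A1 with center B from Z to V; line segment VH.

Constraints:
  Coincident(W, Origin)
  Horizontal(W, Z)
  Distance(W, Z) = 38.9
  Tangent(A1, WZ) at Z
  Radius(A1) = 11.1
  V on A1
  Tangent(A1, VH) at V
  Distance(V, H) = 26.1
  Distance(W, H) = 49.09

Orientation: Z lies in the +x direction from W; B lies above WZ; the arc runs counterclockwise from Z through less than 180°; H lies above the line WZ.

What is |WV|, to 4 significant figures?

50.81

W is at the origin; W and Z share the same y with |WZ| = 38.9 and Z on the +x side, so Z = (38.90, 0.000). Tangency of A1 to WZ means the radius BZ is perpendicular to WZ, so B = Z + (0, 11.1) = (38.90, 11.10). Since BV ⟂ VH (tangency), |BH| = √(11.1² + 26.1²) = 28.36 regardless of where V sits on A1. So H lies on both circle(W, 49.09) and circle(B, 28.36); the above-WZ intersection is H = (30.75, 38.27). V is the foot of the tangent from H: V = (47.44, 18.20).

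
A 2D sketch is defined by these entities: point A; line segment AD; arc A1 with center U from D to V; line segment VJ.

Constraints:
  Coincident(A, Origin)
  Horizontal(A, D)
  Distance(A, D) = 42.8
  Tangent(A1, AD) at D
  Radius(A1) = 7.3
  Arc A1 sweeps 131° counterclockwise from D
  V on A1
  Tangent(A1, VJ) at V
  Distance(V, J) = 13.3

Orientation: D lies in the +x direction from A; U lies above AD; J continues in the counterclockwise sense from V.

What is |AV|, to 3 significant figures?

49.8

A is at the origin; A and D share the same y with |AD| = 42.8 and D on the +x side, so D = (42.8, 0.00). The tangent condition forces UD to be normal to AD, so U = D + (0, 7.3) = (42.8, 7.30). On A1, D sits at bearing -90° from U; a 131° counterclockwise sweep puts V at bearing 41°, so V = U + 7.3·(cos 41°, sin 41°) = (48.3, 12.1). Then |AV| = |V − A| = 49.8.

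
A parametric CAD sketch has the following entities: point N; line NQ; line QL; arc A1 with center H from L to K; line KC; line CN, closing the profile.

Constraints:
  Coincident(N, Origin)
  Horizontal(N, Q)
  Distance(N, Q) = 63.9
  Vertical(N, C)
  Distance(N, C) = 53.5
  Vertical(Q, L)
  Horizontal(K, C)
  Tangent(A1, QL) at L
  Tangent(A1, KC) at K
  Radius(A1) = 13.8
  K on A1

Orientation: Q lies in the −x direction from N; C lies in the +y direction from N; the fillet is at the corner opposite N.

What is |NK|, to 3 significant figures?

73.3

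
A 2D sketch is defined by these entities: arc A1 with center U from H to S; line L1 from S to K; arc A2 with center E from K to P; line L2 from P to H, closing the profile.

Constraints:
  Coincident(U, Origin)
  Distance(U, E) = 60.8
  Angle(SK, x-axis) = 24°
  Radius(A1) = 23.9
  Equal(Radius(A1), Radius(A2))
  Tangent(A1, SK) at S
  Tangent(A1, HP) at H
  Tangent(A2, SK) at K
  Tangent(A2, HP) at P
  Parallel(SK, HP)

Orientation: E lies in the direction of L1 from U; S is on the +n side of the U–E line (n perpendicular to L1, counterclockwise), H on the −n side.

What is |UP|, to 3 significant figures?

65.3

The slot axis is L1's direction at 24.0°, so u = (cos 24.0°, sin 24.0°) = (0.914, 0.407) and n = (−sin 24.0°, cos 24.0°) = (-0.407, 0.914). U is at the origin and E lies 60.8 along u from U, so E = 60.8·u = (55.5, 24.7). Tangency of A1 to both parallel lines with radius 23.9 puts S and H at U ± 23.9·n: S = (-9.72, 21.8), H = (9.72, -21.8). Equal radii place K and P the same way about E: K = E + 23.9·n = (45.8, 46.6), P = E − 23.9·n = (65.3, 2.90). Then |UP| = |P − U| = 65.3.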